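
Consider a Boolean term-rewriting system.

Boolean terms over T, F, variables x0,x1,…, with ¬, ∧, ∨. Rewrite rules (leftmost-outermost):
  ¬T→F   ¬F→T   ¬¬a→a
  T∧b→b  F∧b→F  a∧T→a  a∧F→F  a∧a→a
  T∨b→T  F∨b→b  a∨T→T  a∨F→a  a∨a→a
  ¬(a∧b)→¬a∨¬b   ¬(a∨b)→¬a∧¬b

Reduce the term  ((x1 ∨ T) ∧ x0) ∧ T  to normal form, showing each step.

Answer: normal form = x0  (in 3 steps)

Reduction:
  start: ((x1 ∨ T) ∧ x0) ∧ T
  →1  (x1 ∨ T) ∧ x0
  →2  T ∧ x0
  →3  x0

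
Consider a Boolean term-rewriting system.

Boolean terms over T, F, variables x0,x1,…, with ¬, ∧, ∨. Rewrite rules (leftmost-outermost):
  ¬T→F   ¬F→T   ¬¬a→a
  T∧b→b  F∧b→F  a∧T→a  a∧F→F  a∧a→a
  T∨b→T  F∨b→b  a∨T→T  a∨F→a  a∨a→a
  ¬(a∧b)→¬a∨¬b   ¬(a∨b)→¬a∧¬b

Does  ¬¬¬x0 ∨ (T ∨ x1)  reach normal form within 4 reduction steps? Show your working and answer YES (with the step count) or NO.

Answer: YES — reaches normal form T in 3 ≤ 4 steps

Working:
  start: ¬¬¬x0 ∨ (T ∨ x1)
  [1] ¬x0 ∨ (T ∨ x1)
  [2] ¬x0 ∨ T
  [3] T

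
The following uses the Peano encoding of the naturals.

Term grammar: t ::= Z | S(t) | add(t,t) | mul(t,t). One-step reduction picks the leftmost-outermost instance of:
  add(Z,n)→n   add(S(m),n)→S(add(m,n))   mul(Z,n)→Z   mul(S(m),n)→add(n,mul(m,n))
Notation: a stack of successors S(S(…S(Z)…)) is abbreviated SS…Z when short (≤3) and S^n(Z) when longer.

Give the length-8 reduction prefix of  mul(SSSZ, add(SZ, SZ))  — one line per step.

Answer: after 8 steps: S(S(add(S(add(Z, SZ)), mul(SZ, add(SZ, SZ)))))

Reduction:
  start: mul(SSSZ, add(SZ, SZ))
  →1  add(add(SZ, SZ), mul(SSZ, add(SZ, SZ)))
  →2  add(S(add(Z, SZ)), mul(SSZ, add(SZ, SZ)))
  →3  S(add(add(Z, SZ), mul(SSZ, add(SZ, SZ))))
  →4  S(add(SZ, mul(SSZ, add(SZ, SZ))))
  →5  S(S(add(Z, mul(SSZ, add(SZ, SZ)))))
  →6  S(S(mul(SSZ, add(SZ, SZ))))
  →7  S(S(add(add(SZ, SZ), mul(SZ, add(SZ, SZ)))))
  →8  S(S(add(S(add(Z, SZ)), mul(SZ, add(SZ, SZ)))))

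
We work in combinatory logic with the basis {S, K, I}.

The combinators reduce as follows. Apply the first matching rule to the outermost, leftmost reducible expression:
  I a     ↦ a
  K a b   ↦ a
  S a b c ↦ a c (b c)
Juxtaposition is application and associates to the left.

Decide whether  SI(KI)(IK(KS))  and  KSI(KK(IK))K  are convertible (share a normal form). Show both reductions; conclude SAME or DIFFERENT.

Answer: DIFFERENT — A ⇓ KS, B ⇓ SKK

Working:
Term A:
  start: SI(KI)(IK(KS))
  [1] I(IK(KS))(KI(IK(KS)))
  [2] IK(KS)(KI(IK(KS)))
  [3] K(KS)(KI(IK(KS)))
  [4] KS

Term B:
  start: KSI(KK(IK))K
  [1] S(KK(IK))K
  [2] SKK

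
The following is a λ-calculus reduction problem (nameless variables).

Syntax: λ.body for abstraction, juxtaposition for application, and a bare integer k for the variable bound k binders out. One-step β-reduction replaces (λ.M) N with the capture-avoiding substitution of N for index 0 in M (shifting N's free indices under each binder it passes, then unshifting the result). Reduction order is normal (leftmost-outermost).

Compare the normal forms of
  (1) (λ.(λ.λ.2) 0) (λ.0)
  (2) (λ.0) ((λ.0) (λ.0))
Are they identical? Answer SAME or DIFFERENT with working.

Answer: DIFFERENT — A ⇓ λ.λ.0, B ⇓ λ.0

Derivation:
Term A:
  start: (λ.(λ.λ.2) 0) (λ.0)
  step 1: (λ.λ.λ.0) (λ.0)
  step 2: λ.λ.0

Term B:
  start: (λ.0) ((λ.0) (λ.0))
  step 1: (λ.0) (λ.0)
  step 2: λ.0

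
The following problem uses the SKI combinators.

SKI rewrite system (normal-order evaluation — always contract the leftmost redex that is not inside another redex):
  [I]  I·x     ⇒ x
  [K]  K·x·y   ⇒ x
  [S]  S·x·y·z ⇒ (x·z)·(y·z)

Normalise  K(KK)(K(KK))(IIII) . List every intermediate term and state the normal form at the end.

Answer: normal form = K  (in 2 steps)

Reduction:
  start: K(KK)(K(KK))(IIII)
  [1] KK(IIII)
  [2] K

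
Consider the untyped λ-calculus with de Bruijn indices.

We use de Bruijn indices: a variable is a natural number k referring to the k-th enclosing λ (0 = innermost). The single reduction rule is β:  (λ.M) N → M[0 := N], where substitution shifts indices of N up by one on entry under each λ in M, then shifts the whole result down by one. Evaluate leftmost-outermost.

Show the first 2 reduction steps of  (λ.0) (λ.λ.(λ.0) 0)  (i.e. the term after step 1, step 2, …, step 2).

Answer: after 2 steps: λ.λ.0

Reduction:
  start: (λ.0) (λ.λ.(λ.0) 0)
  →1  λ.λ.(λ.0) 0
  →2  λ.λ.0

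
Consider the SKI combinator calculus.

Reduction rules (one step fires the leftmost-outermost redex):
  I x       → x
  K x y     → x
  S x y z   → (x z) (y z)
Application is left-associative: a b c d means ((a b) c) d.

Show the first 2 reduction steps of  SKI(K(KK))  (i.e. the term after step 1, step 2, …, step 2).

  start: SKI(K(KK))
  step 1: K(K(KK))(I(K(KK)))
  step 2: K(KK)

Answer: after 2 steps: K(KK)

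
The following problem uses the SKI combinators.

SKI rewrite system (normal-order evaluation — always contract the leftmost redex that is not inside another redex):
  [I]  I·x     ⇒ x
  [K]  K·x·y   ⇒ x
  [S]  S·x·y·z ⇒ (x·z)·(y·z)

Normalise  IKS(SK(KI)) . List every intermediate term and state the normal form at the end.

  start: IKS(SK(KI))
  [1] KS(SK(KI))
  [2] S

Answer: normal form = S  (in 2 steps)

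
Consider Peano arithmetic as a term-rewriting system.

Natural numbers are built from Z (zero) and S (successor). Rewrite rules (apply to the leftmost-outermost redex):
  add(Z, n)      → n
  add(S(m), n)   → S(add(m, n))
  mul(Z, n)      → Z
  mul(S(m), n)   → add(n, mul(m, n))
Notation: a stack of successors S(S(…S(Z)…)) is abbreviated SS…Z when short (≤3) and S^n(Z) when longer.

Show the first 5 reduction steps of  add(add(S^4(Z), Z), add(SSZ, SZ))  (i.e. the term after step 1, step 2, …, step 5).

  start: add(add(S^4(Z), Z), add(SSZ, SZ))
  [1] add(S(add(SSSZ, Z)), add(SSZ, SZ))
  [2] S(add(add(SSSZ, Z), add(SSZ, SZ)))
  [3] S(add(S(add(SSZ, Z)), add(SSZ, SZ)))
  [4] S(S(add(add(SSZ, Z), add(SSZ, SZ))))
  [5] S(S(add(S(add(SZ, Z)), add(SSZ, SZ))))

Answer: after 5 steps: S(S(add(S(add(SZ, Z)), add(SSZ, SZ))))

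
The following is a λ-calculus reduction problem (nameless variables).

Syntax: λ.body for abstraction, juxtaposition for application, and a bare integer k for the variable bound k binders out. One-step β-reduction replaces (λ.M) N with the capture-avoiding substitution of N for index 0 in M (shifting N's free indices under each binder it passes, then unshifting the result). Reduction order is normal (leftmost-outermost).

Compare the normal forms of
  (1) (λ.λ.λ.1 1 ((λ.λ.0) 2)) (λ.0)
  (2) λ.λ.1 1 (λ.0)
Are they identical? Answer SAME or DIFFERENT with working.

Answer: SAME — A ⇓ λ.λ.1 1 (λ.0), B ⇓ λ.λ.1 1 (λ.0)

Reduction:
Term A:
  start: (λ.λ.λ.1 1 ((λ.λ.0) 2)) (λ.0)
  step 1: λ.λ.1 1 ((λ.λ.0) (λ.0))
  step 2: λ.λ.1 1 (λ.0)

Term B:
  start: λ.λ.1 1 (λ.0)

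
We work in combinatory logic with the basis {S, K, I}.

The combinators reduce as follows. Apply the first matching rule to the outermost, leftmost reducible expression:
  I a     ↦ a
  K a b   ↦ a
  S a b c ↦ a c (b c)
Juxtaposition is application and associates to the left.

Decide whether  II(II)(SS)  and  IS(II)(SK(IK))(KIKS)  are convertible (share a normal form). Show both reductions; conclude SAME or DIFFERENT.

Answer: SAME — A ⇓ SS, B ⇓ SS

Working:
Term A:
  start: II(II)(SS)
  →1  I(II)(SS)
  →2  II(SS)
  →3  I(SS)
  →4  SS

Term B:
  start: IS(II)(SK(IK))(KIKS)
  →1  S(II)(SK(IK))(KIKS)
  →2  II(KIKS)(SK(IK)(KIKS))
  →3  I(KIKS)(SK(IK)(KIKS))
  →4  KIKS(SK(IK)(KIKS))
  →5  IS(SK(IK)(KIKS))
  →6  S(SK(IK)(KIKS))
  →7  S(K(KIKS)(IK(KIKS)))
  →8  S(KIKS)
  →9  S(IS)
  →10  SS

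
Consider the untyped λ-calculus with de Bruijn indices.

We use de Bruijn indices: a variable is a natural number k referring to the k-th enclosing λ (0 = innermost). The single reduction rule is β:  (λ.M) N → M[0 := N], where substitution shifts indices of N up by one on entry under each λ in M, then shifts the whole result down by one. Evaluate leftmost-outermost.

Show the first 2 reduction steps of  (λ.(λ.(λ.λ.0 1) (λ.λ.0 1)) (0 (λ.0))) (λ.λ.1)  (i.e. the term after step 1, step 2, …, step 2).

  start: (λ.(λ.(λ.λ.0 1) (λ.λ.0 1)) (0 (λ.0))) (λ.λ.1)
  →1  (λ.(λ.λ.0 1) (λ.λ.0 1)) ((λ.λ.1) (λ.0))
  →2  (λ.λ.0 1) (λ.λ.0 1)

Answer: after 2 steps: (λ.λ.0 1) (λ.λ.0 1)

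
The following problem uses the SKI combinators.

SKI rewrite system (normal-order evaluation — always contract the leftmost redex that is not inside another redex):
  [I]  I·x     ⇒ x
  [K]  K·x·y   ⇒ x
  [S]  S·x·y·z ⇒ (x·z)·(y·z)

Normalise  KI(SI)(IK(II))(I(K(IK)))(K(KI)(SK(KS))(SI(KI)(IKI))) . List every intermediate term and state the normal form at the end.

  start: KI(SI)(IK(II))(I(K(IK)))(K(KI)(SK(KS))(SI(KI)(IKI)))
  →1  I(IK(II))(I(K(IK)))(K(KI)(SK(KS))(SI(KI)(IKI)))
  →2  IK(II)(I(K(IK)))(K(KI)(SK(KS))(SI(KI)(IKI)))
  →3  K(II)(I(K(IK)))(K(KI)(SK(KS))(SI(KI)(IKI)))
  →4  II(K(KI)(SK(KS))(SI(KI)(IKI)))
  →5  I(K(KI)(SK(KS))(SI(KI)(IKI)))
  →6  K(KI)(SK(KS))(SI(KI)(IKI))
  →7  KI(SI(KI)(IKI))
  →8  I

Answer: normal form = I  (in 8 steps)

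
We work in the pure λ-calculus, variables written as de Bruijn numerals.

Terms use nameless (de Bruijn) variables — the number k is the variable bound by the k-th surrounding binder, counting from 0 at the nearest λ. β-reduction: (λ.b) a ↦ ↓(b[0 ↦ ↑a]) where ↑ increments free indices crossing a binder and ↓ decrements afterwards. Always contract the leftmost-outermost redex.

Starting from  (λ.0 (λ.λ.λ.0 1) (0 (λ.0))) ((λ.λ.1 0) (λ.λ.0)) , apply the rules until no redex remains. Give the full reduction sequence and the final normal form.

Answer: normal form = λ.0  (in 8 steps)

Working:
  start: (λ.0 (λ.λ.λ.0 1) (0 (λ.0))) ((λ.λ.1 0) (λ.λ.0))
  →1  (λ.λ.1 0) (λ.λ.0) (λ.λ.λ.0 1) ((λ.λ.1 0) (λ.λ.0) (λ.0))
  →2  (λ.(λ.λ.0) 0) (λ.λ.λ.0 1) ((λ.λ.1 0) (λ.λ.0) (λ.0))
  →3  (λ.λ.0) (λ.λ.λ.0 1) ((λ.λ.1 0) (λ.λ.0) (λ.0))
  →4  (λ.0) ((λ.λ.1 0) (λ.λ.0) (λ.0))
  →5  (λ.λ.1 0) (λ.λ.0) (λ.0)
  →6  (λ.(λ.λ.0) 0) (λ.0)
  →7  (λ.λ.0) (λ.0)
  →8  λ.0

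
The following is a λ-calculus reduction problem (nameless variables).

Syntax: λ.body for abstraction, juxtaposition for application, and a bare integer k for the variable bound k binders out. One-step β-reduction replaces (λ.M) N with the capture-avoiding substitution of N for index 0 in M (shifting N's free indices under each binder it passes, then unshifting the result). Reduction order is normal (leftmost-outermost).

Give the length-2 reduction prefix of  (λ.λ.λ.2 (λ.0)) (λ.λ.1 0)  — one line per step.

Answer: after 2 steps: λ.λ.λ.(λ.0) 0

Working:
  start: (λ.λ.λ.2 (λ.0)) (λ.λ.1 0)
  →1  λ.λ.(λ.λ.1 0) (λ.0)
  →2  λ.λ.λ.(λ.0) 0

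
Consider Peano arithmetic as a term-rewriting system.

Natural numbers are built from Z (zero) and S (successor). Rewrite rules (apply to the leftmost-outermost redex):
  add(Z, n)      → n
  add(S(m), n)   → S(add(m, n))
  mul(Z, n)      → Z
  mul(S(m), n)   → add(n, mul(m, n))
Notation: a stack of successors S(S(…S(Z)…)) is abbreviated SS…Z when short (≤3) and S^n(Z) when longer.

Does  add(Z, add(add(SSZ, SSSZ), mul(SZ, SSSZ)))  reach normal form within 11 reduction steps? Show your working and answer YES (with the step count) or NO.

Answer: NO — after 11 steps the term is S(S(S(S(S(add(SSSZ, mul(Z, SSSZ))))))), not yet normal

Working:
  start: add(Z, add(add(SSZ, SSSZ), mul(SZ, SSSZ)))
  →1  add(add(SSZ, SSSZ), mul(SZ, SSSZ))
  →2  add(S(add(SZ, SSSZ)), mul(SZ, SSSZ))
  →3  S(add(add(SZ, SSSZ), mul(SZ, SSSZ)))
  →4  S(add(S(add(Z, SSSZ)), mul(SZ, SSSZ)))
  →5  S(S(add(add(Z, SSSZ), mul(SZ, SSSZ))))
  →6  S(S(add(SSSZ, mul(SZ, SSSZ))))
  →7  S(S(S(add(SSZ, mul(SZ, SSSZ)))))
  →8  S(S(S(S(add(SZ, mul(SZ, SSSZ))))))
  →9  S(S(S(S(S(add(Z, mul(SZ, SSSZ)))))))
  →10  S(S(S(S(S(mul(SZ, SSSZ))))))
  →11  S(S(S(S(S(add(SSSZ, mul(Z, SSSZ)))))))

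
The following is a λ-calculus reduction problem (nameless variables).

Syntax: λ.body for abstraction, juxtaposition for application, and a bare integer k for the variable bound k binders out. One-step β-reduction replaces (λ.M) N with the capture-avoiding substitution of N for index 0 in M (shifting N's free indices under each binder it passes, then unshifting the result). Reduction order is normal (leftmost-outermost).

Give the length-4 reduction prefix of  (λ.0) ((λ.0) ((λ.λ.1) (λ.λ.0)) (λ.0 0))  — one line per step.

Answer: after 4 steps: λ.λ.0

Working:
  start: (λ.0) ((λ.0) ((λ.λ.1) (λ.λ.0)) (λ.0 0))
  step 1: (λ.0) ((λ.λ.1) (λ.λ.0)) (λ.0 0)
  step 2: (λ.λ.1) (λ.λ.0) (λ.0 0)
  step 3: (λ.λ.λ.0) (λ.0 0)
  step 4: λ.λ.0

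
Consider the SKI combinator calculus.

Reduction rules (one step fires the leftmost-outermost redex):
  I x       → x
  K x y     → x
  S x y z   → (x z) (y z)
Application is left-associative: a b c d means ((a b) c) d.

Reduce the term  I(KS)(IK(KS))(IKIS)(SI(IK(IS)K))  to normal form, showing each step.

Answer: normal form = SI(SIS)  (in 7 steps)

Working:
  start: I(KS)(IK(KS))(IKIS)(SI(IK(IS)K))
  step 1: KS(IK(KS))(IKIS)(SI(IK(IS)K))
  step 2: S(IKIS)(SI(IK(IS)K))
  step 3: S(KIS)(SI(IK(IS)K))
  step 4: SI(SI(IK(IS)K))
  step 5: SI(SI(K(IS)K))
  step 6: SI(SI(IS))
  step 7: SI(SIS)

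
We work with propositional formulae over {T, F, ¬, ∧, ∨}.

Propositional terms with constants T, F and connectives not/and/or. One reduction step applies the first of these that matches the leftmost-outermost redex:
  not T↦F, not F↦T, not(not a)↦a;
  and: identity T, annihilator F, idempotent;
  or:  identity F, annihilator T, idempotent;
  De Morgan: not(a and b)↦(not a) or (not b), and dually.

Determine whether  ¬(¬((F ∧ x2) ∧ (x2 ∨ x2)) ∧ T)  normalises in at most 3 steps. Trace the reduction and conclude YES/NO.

  start: ¬(¬((F ∧ x2) ∧ (x2 ∨ x2)) ∧ T)
  →1  ¬¬((F ∧ x2) ∧ (x2 ∨ x2)) ∨ ¬T
  →2  ((F ∧ x2) ∧ (x2 ∨ x2)) ∨ ¬T
  →3  (F ∧ (x2 ∨ x2)) ∨ ¬T

Answer: NO — after 3 steps the term is (F ∧ (x2 ∨ x2)) ∨ ¬T, not yet normal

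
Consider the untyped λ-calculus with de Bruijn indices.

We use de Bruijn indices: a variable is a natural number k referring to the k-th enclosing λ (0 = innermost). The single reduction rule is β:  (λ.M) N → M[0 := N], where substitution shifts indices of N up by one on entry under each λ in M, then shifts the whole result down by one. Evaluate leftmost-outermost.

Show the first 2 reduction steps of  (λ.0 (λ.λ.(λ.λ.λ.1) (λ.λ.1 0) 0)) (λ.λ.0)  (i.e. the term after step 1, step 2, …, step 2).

  start: (λ.0 (λ.λ.(λ.λ.λ.1) (λ.λ.1 0) 0)) (λ.λ.0)
  [1] (λ.λ.0) (λ.λ.(λ.λ.λ.1) (λ.λ.1 0) 0)
  [2] λ.0

Answer: after 2 steps: λ.0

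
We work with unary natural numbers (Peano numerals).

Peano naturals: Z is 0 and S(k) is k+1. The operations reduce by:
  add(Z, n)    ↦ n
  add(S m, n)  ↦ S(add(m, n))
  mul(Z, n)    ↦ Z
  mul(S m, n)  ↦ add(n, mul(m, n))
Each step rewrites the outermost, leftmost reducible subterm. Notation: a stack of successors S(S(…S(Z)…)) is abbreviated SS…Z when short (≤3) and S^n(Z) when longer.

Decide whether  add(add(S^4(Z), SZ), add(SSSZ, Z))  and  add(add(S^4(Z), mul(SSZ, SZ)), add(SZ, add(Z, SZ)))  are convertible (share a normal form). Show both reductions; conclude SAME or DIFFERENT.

Answer: SAME — A ⇓ S^8(Z), B ⇓ S^8(Z)

Working:
Term A:
  start: add(add(S^4(Z), SZ), add(SSSZ, Z))
  step 1: add(S(add(SSSZ, SZ)), add(SSSZ, Z))
  step 2: S(add(add(SSSZ, SZ), add(SSSZ, Z)))
  step 3: S(add(S(add(SSZ, SZ)), add(SSSZ, Z)))
  step 4: S(S(add(add(SSZ, SZ), add(SSSZ, Z))))
  step 5: S(S(add(S(add(SZ, SZ)), add(SSSZ, Z))))
  step 6: S(S(S(add(add(SZ, SZ), add(SSSZ, Z)))))
  step 7: S(S(S(add(S(add(Z, SZ)), add(SSSZ, Z)))))
  step 8: S(S(S(S(add(add(Z, SZ), add(SSSZ, Z))))))
  step 9: S(S(S(S(add(SZ, add(SSSZ, Z))))))
  step 10: S(S(S(S(S(add(Z, add(SSSZ, Z)))))))
  step 11: S(S(S(S(S(add(SSSZ, Z))))))
  step 12: S(S(S(S(S(S(add(SSZ, Z)))))))
  step 13: S(S(S(S(S(S(S(add(SZ, Z))))))))
  step 14: S(S(S(S(S(S(S(S(add(Z, Z)))))))))
  step 15: S^8(Z)

Term B:
  start: add(add(S^4(Z), mul(SSZ, SZ)), add(SZ, add(Z, SZ)))
  step 1: add(S(add(SSSZ, mul(SSZ, SZ))), add(SZ, add(Z, SZ)))
  step 2: S(add(add(SSSZ, mul(SSZ, SZ)), add(SZ, add(Z, SZ))))
  step 3: S(add(S(add(SSZ, mul(SSZ, SZ))), add(SZ, add(Z, SZ))))
  step 4: S(S(add(add(SSZ, mul(SSZ, SZ)), add(SZ, add(Z, SZ)))))
  step 5: S(S(add(S(add(SZ, mul(SSZ, SZ))), add(SZ, add(Z, SZ)))))
  step 6: S(S(S(add(add(SZ, mul(SSZ, SZ)), add(SZ, add(Z, SZ))))))
  step 7: S(S(S(add(S(add(Z, mul(SSZ, SZ))), add(SZ, add(Z, SZ))))))
  step 8: S(S(S(S(add(add(Z, mul(SSZ, SZ)), add(SZ, add(Z, SZ)))))))
  step 9: S(S(S(S(add(mul(SSZ, SZ), add(SZ, add(Z, SZ)))))))
  step 10: S(S(S(S(add(add(SZ, mul(SZ, SZ)), add(SZ, add(Z, SZ)))))))
  step 11: S(S(S(S(add(S(add(Z, mul(SZ, SZ))), add(SZ, add(Z, SZ)))))))
  step 12: S(S(S(S(S(add(add(Z, mul(SZ, SZ)), add(SZ, add(Z, SZ))))))))
  step 13: S(S(S(S(S(add(mul(SZ, SZ), add(SZ, add(Z, SZ))))))))
  step 14: S(S(S(S(S(add(add(SZ, mul(Z, SZ)), add(SZ, add(Z, SZ))))))))
  step 15: S(S(S(S(S(add(S(add(Z, mul(Z, SZ))), add(SZ, add(Z, SZ))))))))
  step 16: S(S(S(S(S(S(add(add(Z, mul(Z, SZ)), add(SZ, add(Z, SZ)))))))))
  step 17: S(S(S(S(S(S(add(mul(Z, SZ), add(SZ, add(Z, SZ)))))))))
  step 18: S(S(S(S(S(S(add(Z, add(SZ, add(Z, SZ)))))))))
  step 19: S(S(S(S(S(S(add(SZ, add(Z, SZ))))))))
  step 20: S(S(S(S(S(S(S(add(Z, add(Z, SZ)))))))))
  step 21: S(S(S(S(S(S(S(add(Z, SZ))))))))
  step 22: S^8(Z)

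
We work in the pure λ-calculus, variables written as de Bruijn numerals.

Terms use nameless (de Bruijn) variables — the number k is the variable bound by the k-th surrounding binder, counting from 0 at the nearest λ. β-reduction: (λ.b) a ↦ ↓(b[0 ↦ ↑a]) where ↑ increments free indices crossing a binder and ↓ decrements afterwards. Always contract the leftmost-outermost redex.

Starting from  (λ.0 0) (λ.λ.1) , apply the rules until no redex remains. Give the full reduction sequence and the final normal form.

  start: (λ.0 0) (λ.λ.1)
  step 1: (λ.λ.1) (λ.λ.1)
  step 2: λ.λ.λ.1

Answer: normal form = λ.λ.λ.1  (in 2 steps)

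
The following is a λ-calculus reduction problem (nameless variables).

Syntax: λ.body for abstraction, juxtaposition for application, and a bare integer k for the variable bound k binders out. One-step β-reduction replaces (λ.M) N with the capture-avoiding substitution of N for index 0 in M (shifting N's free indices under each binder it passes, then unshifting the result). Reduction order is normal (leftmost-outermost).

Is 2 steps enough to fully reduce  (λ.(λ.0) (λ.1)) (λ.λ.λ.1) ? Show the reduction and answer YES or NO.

Answer: YES — reaches normal form λ.λ.λ.λ.1 in 2 ≤ 2 steps

Reduction:
  start: (λ.(λ.0) (λ.1)) (λ.λ.λ.1)
  step 1: (λ.0) (λ.λ.λ.λ.1)
  step 2: λ.λ.λ.λ.1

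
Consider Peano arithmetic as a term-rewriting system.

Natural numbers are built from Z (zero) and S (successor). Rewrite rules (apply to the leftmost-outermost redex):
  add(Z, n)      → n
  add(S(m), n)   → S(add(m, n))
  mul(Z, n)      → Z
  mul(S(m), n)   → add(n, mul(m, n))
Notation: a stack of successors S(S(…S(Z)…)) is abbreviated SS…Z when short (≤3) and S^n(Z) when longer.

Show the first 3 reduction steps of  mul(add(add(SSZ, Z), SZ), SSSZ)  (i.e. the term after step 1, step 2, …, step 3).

  start: mul(add(add(SSZ, Z), SZ), SSSZ)
  [1] mul(add(S(add(SZ, Z)), SZ), SSSZ)
  [2] mul(S(add(add(SZ, Z), SZ)), SSSZ)
  [3] add(SSSZ, mul(add(add(SZ, Z), SZ), SSSZ))

Answer: after 3 steps: add(SSSZ, mul(add(add(SZ, Z), SZ), SSSZ))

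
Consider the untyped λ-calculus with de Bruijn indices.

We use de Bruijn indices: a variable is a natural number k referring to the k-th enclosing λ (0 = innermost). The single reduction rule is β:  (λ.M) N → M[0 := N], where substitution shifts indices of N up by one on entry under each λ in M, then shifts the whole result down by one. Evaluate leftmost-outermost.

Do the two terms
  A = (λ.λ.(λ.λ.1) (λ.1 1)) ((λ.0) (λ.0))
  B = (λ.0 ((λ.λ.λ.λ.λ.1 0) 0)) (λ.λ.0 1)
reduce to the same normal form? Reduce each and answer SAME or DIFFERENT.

Term A:
  start: (λ.λ.(λ.λ.1) (λ.1 1)) ((λ.0) (λ.0))
  step 1: λ.(λ.λ.1) (λ.1 1)
  step 2: λ.λ.λ.2 2

Term B:
  start: (λ.0 ((λ.λ.λ.λ.λ.1 0) 0)) (λ.λ.0 1)
  step 1: (λ.λ.0 1) ((λ.λ.λ.λ.λ.1 0) (λ.λ.0 1))
  step 2: λ.0 ((λ.λ.λ.λ.λ.1 0) (λ.λ.0 1))
  step 3: λ.0 (λ.λ.λ.λ.1 0)

Answer: DIFFERENT — A ⇓ λ.λ.λ.2 2, B ⇓ λ.0 (λ.λ.λ.λ.1 0)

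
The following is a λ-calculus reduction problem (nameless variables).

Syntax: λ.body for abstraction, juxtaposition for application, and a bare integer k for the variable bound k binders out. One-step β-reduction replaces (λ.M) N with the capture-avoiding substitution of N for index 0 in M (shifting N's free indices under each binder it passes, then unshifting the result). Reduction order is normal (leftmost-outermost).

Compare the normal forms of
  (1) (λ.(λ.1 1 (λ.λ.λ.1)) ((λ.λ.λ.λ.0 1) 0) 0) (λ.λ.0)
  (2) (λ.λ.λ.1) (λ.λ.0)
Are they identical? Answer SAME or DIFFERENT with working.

Term A:
  start: (λ.(λ.1 1 (λ.λ.λ.1)) ((λ.λ.λ.λ.0 1) 0) 0) (λ.λ.0)
  →1  (λ.(λ.λ.0) (λ.λ.0) (λ.λ.λ.1)) ((λ.λ.λ.λ.0 1) (λ.λ.0)) (λ.λ.0)
  →2  (λ.λ.0) (λ.λ.0) (λ.λ.λ.1) (λ.λ.0)
  →3  (λ.0) (λ.λ.λ.1) (λ.λ.0)
  →4  (λ.λ.λ.1) (λ.λ.0)
  →5  λ.λ.1

Term B:
  start: (λ.λ.λ.1) (λ.λ.0)
  →1  λ.λ.1

Answer: SAME — A ⇓ λ.λ.1, B ⇓ λ.λ.1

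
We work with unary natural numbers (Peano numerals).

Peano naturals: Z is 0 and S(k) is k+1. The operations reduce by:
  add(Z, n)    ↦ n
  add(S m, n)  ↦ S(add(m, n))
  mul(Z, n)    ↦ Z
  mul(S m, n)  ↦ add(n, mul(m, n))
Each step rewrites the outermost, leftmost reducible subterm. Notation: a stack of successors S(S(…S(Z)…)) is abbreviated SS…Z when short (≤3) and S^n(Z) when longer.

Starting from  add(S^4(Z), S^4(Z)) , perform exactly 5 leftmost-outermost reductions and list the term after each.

Answer: after 5 steps: S^8(Z)

Derivation:
  start: add(S^4(Z), S^4(Z))
  →1  S(add(SSSZ, S^4(Z)))
  →2  S(S(add(SSZ, S^4(Z))))
  →3  S(S(S(add(SZ, S^4(Z)))))
  →4  S(S(S(S(add(Z, S^4(Z))))))
  →5  S^8(Z)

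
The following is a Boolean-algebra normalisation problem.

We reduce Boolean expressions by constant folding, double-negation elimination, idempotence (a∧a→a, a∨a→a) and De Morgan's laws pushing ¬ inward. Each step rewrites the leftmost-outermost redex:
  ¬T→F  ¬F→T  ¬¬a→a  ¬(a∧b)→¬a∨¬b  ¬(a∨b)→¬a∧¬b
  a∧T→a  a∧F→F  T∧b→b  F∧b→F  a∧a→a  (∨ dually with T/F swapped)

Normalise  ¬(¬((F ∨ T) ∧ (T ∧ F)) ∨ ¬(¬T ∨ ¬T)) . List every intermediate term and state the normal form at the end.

Answer: normal form = F  (in 6 steps)

Reduction:
  start: ¬(¬((F ∨ T) ∧ (T ∧ F)) ∨ ¬(¬T ∨ ¬T))
  step 1: ¬¬((F ∨ T) ∧ (T ∧ F)) ∧ ¬¬(¬T ∨ ¬T)
  step 2: ((F ∨ T) ∧ (T ∧ F)) ∧ ¬¬(¬T ∨ ¬T)
  step 3: (T ∧ (T ∧ F)) ∧ ¬¬(¬T ∨ ¬T)
  step 4: (T ∧ F) ∧ ¬¬(¬T ∨ ¬T)
  step 5: F ∧ ¬¬(¬T ∨ ¬T)
  step 6: F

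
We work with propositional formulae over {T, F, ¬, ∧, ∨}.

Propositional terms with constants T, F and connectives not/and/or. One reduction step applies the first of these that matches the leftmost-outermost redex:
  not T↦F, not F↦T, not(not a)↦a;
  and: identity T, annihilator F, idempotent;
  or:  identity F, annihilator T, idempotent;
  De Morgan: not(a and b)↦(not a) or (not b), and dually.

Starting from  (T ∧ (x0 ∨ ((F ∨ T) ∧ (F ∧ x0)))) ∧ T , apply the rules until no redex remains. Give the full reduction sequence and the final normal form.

  start: (T ∧ (x0 ∨ ((F ∨ T) ∧ (F ∧ x0)))) ∧ T
  [1] T ∧ (x0 ∨ ((F ∨ T) ∧ (F ∧ x0)))
  [2] x0 ∨ ((F ∨ T) ∧ (F ∧ x0))
  [3] x0 ∨ (T ∧ (F ∧ x0))
  [4] x0 ∨ (F ∧ x0)
  [5] x0 ∨ F
  [6] x0

Answer: normal form = x0  (in 6 steps)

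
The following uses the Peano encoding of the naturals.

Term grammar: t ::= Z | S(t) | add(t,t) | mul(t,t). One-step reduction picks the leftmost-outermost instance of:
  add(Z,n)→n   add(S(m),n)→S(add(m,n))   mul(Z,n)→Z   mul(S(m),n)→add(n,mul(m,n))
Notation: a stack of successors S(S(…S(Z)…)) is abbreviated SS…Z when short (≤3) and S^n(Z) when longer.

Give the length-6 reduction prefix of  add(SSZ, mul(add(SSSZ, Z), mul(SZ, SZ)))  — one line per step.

  start: add(SSZ, mul(add(SSSZ, Z), mul(SZ, SZ)))
  step 1: S(add(SZ, mul(add(SSSZ, Z), mul(SZ, SZ))))
  step 2: S(S(add(Z, mul(add(SSSZ, Z), mul(SZ, SZ)))))
  step 3: S(S(mul(add(SSSZ, Z), mul(SZ, SZ))))
  step 4: S(S(mul(S(add(SSZ, Z)), mul(SZ, SZ))))
  step 5: S(S(add(mul(SZ, SZ), mul(add(SSZ, Z), mul(SZ, SZ)))))
  step 6: S(S(add(add(SZ, mul(Z, SZ)), mul(add(SSZ, Z), mul(SZ, SZ)))))

Answer: after 6 steps: S(S(add(add(SZ, mul(Z, SZ)), mul(add(SSZ, Z), mul(SZ, SZ)))))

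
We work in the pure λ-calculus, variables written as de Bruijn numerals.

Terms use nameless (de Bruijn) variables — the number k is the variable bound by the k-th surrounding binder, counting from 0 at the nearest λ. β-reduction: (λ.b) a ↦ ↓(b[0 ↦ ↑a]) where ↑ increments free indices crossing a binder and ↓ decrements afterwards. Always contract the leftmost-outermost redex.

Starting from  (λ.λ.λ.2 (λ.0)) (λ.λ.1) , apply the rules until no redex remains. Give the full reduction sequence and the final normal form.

  start: (λ.λ.λ.2 (λ.0)) (λ.λ.1)
  step 1: λ.λ.(λ.λ.1) (λ.0)
  step 2: λ.λ.λ.λ.0

Answer: normal form = λ.λ.λ.λ.0  (in 2 steps)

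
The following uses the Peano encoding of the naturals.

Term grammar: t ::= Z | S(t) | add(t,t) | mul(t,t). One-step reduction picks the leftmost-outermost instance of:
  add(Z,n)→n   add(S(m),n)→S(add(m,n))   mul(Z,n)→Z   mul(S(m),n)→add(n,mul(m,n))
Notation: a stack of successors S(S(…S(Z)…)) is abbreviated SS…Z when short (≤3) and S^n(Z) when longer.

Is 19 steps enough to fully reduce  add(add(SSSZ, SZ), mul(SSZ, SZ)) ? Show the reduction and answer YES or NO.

Answer: YES — reaches normal form S^6(Z) in 16 ≤ 19 steps

Derivation:
  start: add(add(SSSZ, SZ), mul(SSZ, SZ))
  →1  add(S(add(SSZ, SZ)), mul(SSZ, SZ))
  →2  S(add(add(SSZ, SZ), mul(SSZ, SZ)))
  →3  S(add(S(add(SZ, SZ)), mul(SSZ, SZ)))
  →4  S(S(add(add(SZ, SZ), mul(SSZ, SZ))))
  →5  S(S(add(S(add(Z, SZ)), mul(SSZ, SZ))))
  →6  S(S(S(add(add(Z, SZ), mul(SSZ, SZ)))))
  →7  S(S(S(add(SZ, mul(SSZ, SZ)))))
  →8  S(S(S(S(add(Z, mul(SSZ, SZ))))))
  →9  S(S(S(S(mul(SSZ, SZ)))))
  →10  S(S(S(S(add(SZ, mul(SZ, SZ))))))
  →11  S(S(S(S(S(add(Z, mul(SZ, SZ)))))))
  →12  S(S(S(S(S(mul(SZ, SZ))))))
  →13  S(S(S(S(S(add(SZ, mul(Z, SZ)))))))
  →14  S(S(S(S(S(S(add(Z, mul(Z, SZ))))))))
  →15  S(S(S(S(S(S(mul(Z, SZ)))))))
  →16  S^6(Z)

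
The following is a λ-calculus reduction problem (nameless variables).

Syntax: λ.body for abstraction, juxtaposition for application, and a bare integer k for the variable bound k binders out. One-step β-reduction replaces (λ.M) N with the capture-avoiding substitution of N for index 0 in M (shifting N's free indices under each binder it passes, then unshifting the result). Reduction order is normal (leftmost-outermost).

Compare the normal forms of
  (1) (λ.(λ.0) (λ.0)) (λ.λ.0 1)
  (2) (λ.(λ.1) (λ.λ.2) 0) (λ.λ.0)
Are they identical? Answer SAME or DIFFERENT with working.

Answer: SAME — A ⇓ λ.0, B ⇓ λ.0

Working:
Term A:
  start: (λ.(λ.0) (λ.0)) (λ.λ.0 1)
  [1] (λ.0) (λ.0)
  [2] λ.0

Term B:
  start: (λ.(λ.1) (λ.λ.2) 0) (λ.λ.0)
  [1] (λ.λ.λ.0) (λ.λ.λ.λ.0) (λ.λ.0)
  [2] (λ.λ.0) (λ.λ.0)
  [3] λ.0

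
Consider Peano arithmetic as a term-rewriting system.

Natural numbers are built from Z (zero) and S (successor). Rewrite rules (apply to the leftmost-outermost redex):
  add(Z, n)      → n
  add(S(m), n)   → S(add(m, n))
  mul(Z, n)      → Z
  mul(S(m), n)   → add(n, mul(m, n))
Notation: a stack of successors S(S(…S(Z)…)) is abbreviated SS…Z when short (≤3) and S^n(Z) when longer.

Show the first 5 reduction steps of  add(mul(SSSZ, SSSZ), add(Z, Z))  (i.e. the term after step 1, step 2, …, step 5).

Answer: after 5 steps: S(S(add(add(SZ, mul(SSZ, SSSZ)), add(Z, Z))))

Derivation:
  start: add(mul(SSSZ, SSSZ), add(Z, Z))
  →1  add(add(SSSZ, mul(SSZ, SSSZ)), add(Z, Z))
  →2  add(S(add(SSZ, mul(SSZ, SSSZ))), add(Z, Z))
  →3  S(add(add(SSZ, mul(SSZ, SSSZ)), add(Z, Z)))
  →4  S(add(S(add(SZ, mul(SSZ, SSSZ))), add(Z, Z)))
  →5  S(S(add(add(SZ, mul(SSZ, SSSZ)), add(Z, Z))))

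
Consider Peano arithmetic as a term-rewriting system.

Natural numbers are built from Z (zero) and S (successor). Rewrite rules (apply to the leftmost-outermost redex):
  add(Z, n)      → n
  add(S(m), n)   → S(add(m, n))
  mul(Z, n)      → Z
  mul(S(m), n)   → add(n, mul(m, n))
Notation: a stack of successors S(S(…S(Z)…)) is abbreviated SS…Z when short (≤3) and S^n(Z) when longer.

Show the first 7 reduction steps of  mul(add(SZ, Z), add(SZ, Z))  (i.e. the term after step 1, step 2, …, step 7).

  start: mul(add(SZ, Z), add(SZ, Z))
  step 1: mul(S(add(Z, Z)), add(SZ, Z))
  step 2: add(add(SZ, Z), mul(add(Z, Z), add(SZ, Z)))
  step 3: add(S(add(Z, Z)), mul(add(Z, Z), add(SZ, Z)))
  step 4: S(add(add(Z, Z), mul(add(Z, Z), add(SZ, Z))))
  step 5: S(add(Z, mul(add(Z, Z), add(SZ, Z))))
  step 6: S(mul(add(Z, Z), add(SZ, Z)))
  step 7: S(mul(Z, add(SZ, Z)))

Answer: after 7 steps: S(mul(Z, add(SZ, Z)))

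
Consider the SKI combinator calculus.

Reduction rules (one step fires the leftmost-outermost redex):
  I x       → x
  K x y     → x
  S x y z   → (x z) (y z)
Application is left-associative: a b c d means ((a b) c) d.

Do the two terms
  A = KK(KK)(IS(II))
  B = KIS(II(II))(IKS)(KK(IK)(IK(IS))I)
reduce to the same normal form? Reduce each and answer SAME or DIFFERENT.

Term A:
  start: KK(KK)(IS(II))
  →1  K(IS(II))
  →2  K(S(II))
  →3  K(SI)

Term B:
  start: KIS(II(II))(IKS)(KK(IK)(IK(IS))I)
  →1  I(II(II))(IKS)(KK(IK)(IK(IS))I)
  →2  II(II)(IKS)(KK(IK)(IK(IS))I)
  →3  I(II)(IKS)(KK(IK)(IK(IS))I)
  →4  II(IKS)(KK(IK)(IK(IS))I)
  →5  I(IKS)(KK(IK)(IK(IS))I)
  →6  IKS(KK(IK)(IK(IS))I)
  →7  KS(KK(IK)(IK(IS))I)
  →8  S

Answer: DIFFERENT — A ⇓ K(SI), B ⇓ S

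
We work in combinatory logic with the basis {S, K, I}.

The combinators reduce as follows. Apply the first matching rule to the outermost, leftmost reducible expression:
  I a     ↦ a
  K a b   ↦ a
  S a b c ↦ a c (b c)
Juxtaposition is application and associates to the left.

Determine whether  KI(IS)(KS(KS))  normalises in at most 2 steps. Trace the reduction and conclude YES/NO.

Answer: NO — after 2 steps the term is KS(KS), not yet normal

Working:
  start: KI(IS)(KS(KS))
  →1  I(KS(KS))
  →2  KS(KS)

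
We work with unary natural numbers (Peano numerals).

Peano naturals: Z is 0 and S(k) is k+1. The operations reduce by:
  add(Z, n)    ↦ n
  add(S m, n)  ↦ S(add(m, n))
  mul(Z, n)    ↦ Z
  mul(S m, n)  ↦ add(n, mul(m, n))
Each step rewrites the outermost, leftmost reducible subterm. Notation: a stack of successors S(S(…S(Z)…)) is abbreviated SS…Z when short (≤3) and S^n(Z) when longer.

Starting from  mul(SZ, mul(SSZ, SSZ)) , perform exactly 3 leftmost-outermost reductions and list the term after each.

  start: mul(SZ, mul(SSZ, SSZ))
  [1] add(mul(SSZ, SSZ), mul(Z, mul(SSZ, SSZ)))
  [2] add(add(SSZ, mul(SZ, SSZ)), mul(Z, mul(SSZ, SSZ)))
  [3] add(S(add(SZ, mul(SZ, SSZ))), mul(Z, mul(SSZ, SSZ)))

Answer: after 3 steps: add(S(add(SZ, mul(SZ, SSZ))), mul(Z, mul(SSZ, SSZ)))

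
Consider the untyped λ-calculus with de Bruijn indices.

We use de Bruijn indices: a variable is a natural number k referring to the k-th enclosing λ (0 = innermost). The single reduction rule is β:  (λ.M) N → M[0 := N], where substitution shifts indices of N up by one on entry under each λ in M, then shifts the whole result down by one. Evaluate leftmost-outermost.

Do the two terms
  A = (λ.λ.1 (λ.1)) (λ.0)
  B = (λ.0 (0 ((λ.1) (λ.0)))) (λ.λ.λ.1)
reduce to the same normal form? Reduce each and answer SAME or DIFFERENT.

Answer: SAME — A ⇓ λ.λ.1, B ⇓ λ.λ.1

Reduction:
Term A:
  start: (λ.λ.1 (λ.1)) (λ.0)
  [1] λ.(λ.0) (λ.1)
  [2] λ.λ.1

Term B:
  start: (λ.0 (0 ((λ.1) (λ.0)))) (λ.λ.λ.1)
  [1] (λ.λ.λ.1) ((λ.λ.λ.1) ((λ.λ.λ.λ.1) (λ.0)))
  [2] λ.λ.1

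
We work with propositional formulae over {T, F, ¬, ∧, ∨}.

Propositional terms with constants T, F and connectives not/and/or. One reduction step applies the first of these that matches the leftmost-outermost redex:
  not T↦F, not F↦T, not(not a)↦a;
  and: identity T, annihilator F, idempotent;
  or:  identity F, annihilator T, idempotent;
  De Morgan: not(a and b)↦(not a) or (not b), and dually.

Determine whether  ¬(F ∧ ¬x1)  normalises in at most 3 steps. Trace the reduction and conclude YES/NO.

Answer: YES — reaches normal form T in 3 ≤ 3 steps

Reduction:
  start: ¬(F ∧ ¬x1)
  step 1: ¬F ∨ ¬¬x1
  step 2: T ∨ ¬¬x1
  step 3: T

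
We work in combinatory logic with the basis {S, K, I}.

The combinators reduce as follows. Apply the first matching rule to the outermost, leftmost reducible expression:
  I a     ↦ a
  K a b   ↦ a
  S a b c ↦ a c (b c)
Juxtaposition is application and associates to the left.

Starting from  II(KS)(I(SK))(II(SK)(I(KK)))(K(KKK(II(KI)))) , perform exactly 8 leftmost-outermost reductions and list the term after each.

Answer: after 8 steps: S(SK(KK))(K(K(I(KI))))

Derivation:
  start: II(KS)(I(SK))(II(SK)(I(KK)))(K(KKK(II(KI))))
  step 1: I(KS)(I(SK))(II(SK)(I(KK)))(K(KKK(II(KI))))
  step 2: KS(I(SK))(II(SK)(I(KK)))(K(KKK(II(KI))))
  step 3: S(II(SK)(I(KK)))(K(KKK(II(KI))))
  step 4: S(I(SK)(I(KK)))(K(KKK(II(KI))))
  step 5: S(SK(I(KK)))(K(KKK(II(KI))))
  step 6: S(SK(KK))(K(KKK(II(KI))))
  step 7: S(SK(KK))(K(K(II(KI))))
  step 8: S(SK(KK))(K(K(I(KI))))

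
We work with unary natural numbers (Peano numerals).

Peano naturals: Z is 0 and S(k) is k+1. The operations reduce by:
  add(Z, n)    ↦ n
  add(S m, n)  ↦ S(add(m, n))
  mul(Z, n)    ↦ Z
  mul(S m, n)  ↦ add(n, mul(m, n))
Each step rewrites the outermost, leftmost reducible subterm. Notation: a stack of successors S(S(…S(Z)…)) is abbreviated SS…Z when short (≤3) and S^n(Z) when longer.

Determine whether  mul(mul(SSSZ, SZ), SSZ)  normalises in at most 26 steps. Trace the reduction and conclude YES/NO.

Answer: YES — reaches normal form S^6(Z) in 23 ≤ 26 steps

Derivation:
  start: mul(mul(SSSZ, SZ), SSZ)
  step 1: mul(add(SZ, mul(SSZ, SZ)), SSZ)
  step 2: mul(S(add(Z, mul(SSZ, SZ))), SSZ)
  step 3: add(SSZ, mul(add(Z, mul(SSZ, SZ)), SSZ))
  step 4: S(add(SZ, mul(add(Z, mul(SSZ, SZ)), SSZ)))
  step 5: S(S(add(Z, mul(add(Z, mul(SSZ, SZ)), SSZ))))
  step 6: S(S(mul(add(Z, mul(SSZ, SZ)), SSZ)))
  step 7: S(S(mul(mul(SSZ, SZ), SSZ)))
  step 8: S(S(mul(add(SZ, mul(SZ, SZ)), SSZ)))
  step 9: S(S(mul(S(add(Z, mul(SZ, SZ))), SSZ)))
  step 10: S(S(add(SSZ, mul(add(Z, mul(SZ, SZ)), SSZ))))
  step 11: S(S(S(add(SZ, mul(add(Z, mul(SZ, SZ)), SSZ)))))
  step 12: S(S(S(S(add(Z, mul(add(Z, mul(SZ, SZ)), SSZ))))))
  step 13: S(S(S(S(mul(add(Z, mul(SZ, SZ)), SSZ)))))
  step 14: S(S(S(S(mul(mul(SZ, SZ), SSZ)))))
  step 15: S(S(S(S(mul(add(SZ, mul(Z, SZ)), SSZ)))))
  step 16: S(S(S(S(mul(S(add(Z, mul(Z, SZ))), SSZ)))))
  step 17: S(S(S(S(add(SSZ, mul(add(Z, mul(Z, SZ)), SSZ))))))
  step 18: S(S(S(S(S(add(SZ, mul(add(Z, mul(Z, SZ)), SSZ)))))))
  step 19: S(S(S(S(S(S(add(Z, mul(add(Z, mul(Z, SZ)), SSZ))))))))
  step 20: S(S(S(S(S(S(mul(add(Z, mul(Z, SZ)), SSZ)))))))
  step 21: S(S(S(S(S(S(mul(mul(Z, SZ), SSZ)))))))
  step 22: S(S(S(S(S(S(mul(Z, SSZ)))))))
  step 23: S^6(Z)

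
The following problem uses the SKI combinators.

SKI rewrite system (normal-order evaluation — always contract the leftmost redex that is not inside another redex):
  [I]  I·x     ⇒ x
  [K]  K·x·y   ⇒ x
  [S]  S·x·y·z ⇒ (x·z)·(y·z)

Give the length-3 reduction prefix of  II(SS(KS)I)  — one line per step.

Answer: after 3 steps: SI(KSI)

Working:
  start: II(SS(KS)I)
  step 1: I(SS(KS)I)
  step 2: SS(KS)I
  step 3: SI(KSI)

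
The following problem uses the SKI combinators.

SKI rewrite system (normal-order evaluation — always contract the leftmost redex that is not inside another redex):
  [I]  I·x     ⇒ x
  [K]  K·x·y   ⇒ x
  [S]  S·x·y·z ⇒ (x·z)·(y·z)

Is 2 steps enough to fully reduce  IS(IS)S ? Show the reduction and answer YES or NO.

  start: IS(IS)S
  [1] S(IS)S
  [2] SSS

Answer: YES — reaches normal form SSS in 2 ≤ 2 steps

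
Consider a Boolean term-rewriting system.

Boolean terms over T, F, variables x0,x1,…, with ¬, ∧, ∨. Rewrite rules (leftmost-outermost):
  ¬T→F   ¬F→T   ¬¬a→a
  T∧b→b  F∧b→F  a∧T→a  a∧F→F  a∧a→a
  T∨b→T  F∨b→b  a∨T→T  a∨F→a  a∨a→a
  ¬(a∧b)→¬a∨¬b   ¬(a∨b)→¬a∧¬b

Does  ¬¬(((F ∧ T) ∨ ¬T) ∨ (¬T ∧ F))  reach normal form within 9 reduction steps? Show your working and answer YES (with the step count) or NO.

Answer: YES — reaches normal form F in 6 ≤ 9 steps

Derivation:
  start: ¬¬(((F ∧ T) ∨ ¬T) ∨ (¬T ∧ F))
  →1  ((F ∧ T) ∨ ¬T) ∨ (¬T ∧ F)
  →2  (F ∨ ¬T) ∨ (¬T ∧ F)
  →3  ¬T ∨ (¬T ∧ F)
  →4  F ∨ (¬T ∧ F)
  →5  ¬T ∧ F
  →6  F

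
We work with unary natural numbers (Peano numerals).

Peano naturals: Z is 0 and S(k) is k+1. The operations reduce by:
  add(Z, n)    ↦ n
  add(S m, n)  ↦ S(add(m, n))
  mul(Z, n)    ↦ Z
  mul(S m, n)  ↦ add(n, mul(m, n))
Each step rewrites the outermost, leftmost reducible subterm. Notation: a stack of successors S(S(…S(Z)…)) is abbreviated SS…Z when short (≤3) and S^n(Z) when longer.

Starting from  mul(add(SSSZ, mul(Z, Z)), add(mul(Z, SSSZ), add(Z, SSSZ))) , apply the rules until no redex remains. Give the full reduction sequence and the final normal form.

  start: mul(add(SSSZ, mul(Z, Z)), add(mul(Z, SSSZ), add(Z, SSSZ)))
  [1] mul(S(add(SSZ, mul(Z, Z))), add(mul(Z, SSSZ), add(Z, SSSZ)))
  [2] add(add(mul(Z, SSSZ), add(Z, SSSZ)), mul(add(SSZ, mul(Z, Z)), add(mul(Z, SSSZ), add(Z, SSSZ))))
  [3] add(add(Z, add(Z, SSSZ)), mul(add(SSZ, mul(Z, Z)), add(mul(Z, SSSZ), add(Z, SSSZ))))
  [4] add(add(Z, SSSZ), mul(add(SSZ, mul(Z, Z)), add(mul(Z, SSSZ), add(Z, SSSZ))))
  [5] add(SSSZ, mul(add(SSZ, mul(Z, Z)), add(mul(Z, SSSZ), add(Z, SSSZ))))
  [6] S(add(SSZ, mul(add(SSZ, mul(Z, Z)), add(mul(Z, SSSZ), add(Z, SSSZ)))))
  [7] S(S(add(SZ, mul(add(SSZ, mul(Z, Z)), add(mul(Z, SSSZ), add(Z, SSSZ))))))
  [8] S(S(S(add(Z, mul(add(SSZ, mul(Z, Z)), add(mul(Z, SSSZ), add(Z, SSSZ)))))))
  [9] S(S(S(mul(add(SSZ, mul(Z, Z)), add(mul(Z, SSSZ), add(Z, SSSZ))))))
  [10] S(S(S(mul(S(add(SZ, mul(Z, Z))), add(mul(Z, SSSZ), add(Z, SSSZ))))))
  [11] S(S(S(add(add(mul(Z, SSSZ), add(Z, SSSZ)), mul(add(SZ, mul(Z, Z)), add(mul(Z, SSSZ), add(Z, SSSZ)))))))
  [12] S(S(S(add(add(Z, add(Z, SSSZ)), mul(add(SZ, mul(Z, Z)), add(mul(Z, SSSZ), add(Z, SSSZ)))))))
  [13] S(S(S(add(add(Z, SSSZ), mul(add(SZ, mul(Z, Z)), add(mul(Z, SSSZ), add(Z, SSSZ)))))))
  [14] S(S(S(add(SSSZ, mul(add(SZ, mul(Z, Z)), add(mul(Z, SSSZ), add(Z, SSSZ)))))))
  [15] S(S(S(S(add(SSZ, mul(add(SZ, mul(Z, Z)), add(mul(Z, SSSZ), add(Z, SSSZ))))))))
  [16] S(S(S(S(S(add(SZ, mul(add(SZ, mul(Z, Z)), add(mul(Z, SSSZ), add(Z, SSSZ)))))))))
  [17] S(S(S(S(S(S(add(Z, mul(add(SZ, mul(Z, Z)), add(mul(Z, SSSZ), add(Z, SSSZ))))))))))
  [18] S(S(S(S(S(S(mul(add(SZ, mul(Z, Z)), add(mul(Z, SSSZ), add(Z, SSSZ)))))))))
  [19] S(S(S(S(S(S(mul(S(add(Z, mul(Z, Z))), add(mul(Z, SSSZ), add(Z, SSSZ)))))))))
  [20] S(S(S(S(S(S(add(add(mul(Z, SSSZ), add(Z, SSSZ)), mul(add(Z, mul(Z, Z)), add(mul(Z, SSSZ), add(Z, SSSZ))))))))))
  [21] S(S(S(S(S(S(add(add(Z, add(Z, SSSZ)), mul(add(Z, mul(Z, Z)), add(mul(Z, SSSZ), add(Z, SSSZ))))))))))
  [22] S(S(S(S(S(S(add(add(Z, SSSZ), mul(add(Z, mul(Z, Z)), add(mul(Z, SSSZ), add(Z, SSSZ))))))))))
  [23] S(S(S(S(S(S(add(SSSZ, mul(add(Z, mul(Z, Z)), add(mul(Z, SSSZ), add(Z, SSSZ))))))))))
  [24] S(S(S(S(S(S(S(add(SSZ, mul(add(Z, mul(Z, Z)), add(mul(Z, SSSZ), add(Z, SSSZ)))))))))))
  [25] S(S(S(S(S(S(S(S(add(SZ, mul(add(Z, mul(Z, Z)), add(mul(Z, SSSZ), add(Z, SSSZ))))))))))))
  [26] S(S(S(S(S(S(S(S(S(add(Z, mul(add(Z, mul(Z, Z)), add(mul(Z, SSSZ), add(Z, SSSZ)))))))))))))
  [27] S(S(S(S(S(S(S(S(S(mul(add(Z, mul(Z, Z)), add(mul(Z, SSSZ), add(Z, SSSZ))))))))))))
  [28] S(S(S(S(S(S(S(S(S(mul(mul(Z, Z), add(mul(Z, SSSZ), add(Z, SSSZ))))))))))))
  [29] S(S(S(S(S(S(S(S(S(mul(Z, add(mul(Z, SSSZ), add(Z, SSSZ))))))))))))
  [30] S^9(Z)

Answer: normal form = S^9(Z)  (in 30 steps)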